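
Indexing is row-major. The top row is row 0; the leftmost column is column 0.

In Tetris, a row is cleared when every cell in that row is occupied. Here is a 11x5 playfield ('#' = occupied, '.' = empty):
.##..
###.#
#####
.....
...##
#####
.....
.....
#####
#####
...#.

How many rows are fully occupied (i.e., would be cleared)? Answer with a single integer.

Check each row:
  row 0: 3 empty cells -> not full
  row 1: 1 empty cell -> not full
  row 2: 0 empty cells -> FULL (clear)
  row 3: 5 empty cells -> not full
  row 4: 3 empty cells -> not full
  row 5: 0 empty cells -> FULL (clear)
  row 6: 5 empty cells -> not full
  row 7: 5 empty cells -> not full
  row 8: 0 empty cells -> FULL (clear)
  row 9: 0 empty cells -> FULL (clear)
  row 10: 4 empty cells -> not full
Total rows cleared: 4

Answer: 4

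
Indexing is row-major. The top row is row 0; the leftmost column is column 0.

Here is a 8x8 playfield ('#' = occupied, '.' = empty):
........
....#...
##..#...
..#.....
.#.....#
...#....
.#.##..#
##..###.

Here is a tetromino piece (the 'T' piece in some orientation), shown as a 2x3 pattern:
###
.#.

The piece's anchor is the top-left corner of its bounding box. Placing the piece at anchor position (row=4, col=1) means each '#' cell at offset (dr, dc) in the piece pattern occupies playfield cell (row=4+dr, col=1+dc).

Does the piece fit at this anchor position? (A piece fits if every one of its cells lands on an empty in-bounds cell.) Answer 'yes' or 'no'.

Check each piece cell at anchor (4, 1):
  offset (0,0) -> (4,1): occupied ('#') -> FAIL
  offset (0,1) -> (4,2): empty -> OK
  offset (0,2) -> (4,3): empty -> OK
  offset (1,1) -> (5,2): empty -> OK
All cells valid: no

Answer: no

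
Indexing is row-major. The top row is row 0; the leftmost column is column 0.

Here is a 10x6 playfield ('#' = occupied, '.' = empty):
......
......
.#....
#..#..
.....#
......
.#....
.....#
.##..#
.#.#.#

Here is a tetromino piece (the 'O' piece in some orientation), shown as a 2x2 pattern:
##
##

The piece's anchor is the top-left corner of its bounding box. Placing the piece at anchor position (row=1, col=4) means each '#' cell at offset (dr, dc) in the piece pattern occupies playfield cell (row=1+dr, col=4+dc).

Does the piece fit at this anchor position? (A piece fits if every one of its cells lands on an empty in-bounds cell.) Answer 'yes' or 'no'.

Answer: yes

Derivation:
Check each piece cell at anchor (1, 4):
  offset (0,0) -> (1,4): empty -> OK
  offset (0,1) -> (1,5): empty -> OK
  offset (1,0) -> (2,4): empty -> OK
  offset (1,1) -> (2,5): empty -> OK
All cells valid: yes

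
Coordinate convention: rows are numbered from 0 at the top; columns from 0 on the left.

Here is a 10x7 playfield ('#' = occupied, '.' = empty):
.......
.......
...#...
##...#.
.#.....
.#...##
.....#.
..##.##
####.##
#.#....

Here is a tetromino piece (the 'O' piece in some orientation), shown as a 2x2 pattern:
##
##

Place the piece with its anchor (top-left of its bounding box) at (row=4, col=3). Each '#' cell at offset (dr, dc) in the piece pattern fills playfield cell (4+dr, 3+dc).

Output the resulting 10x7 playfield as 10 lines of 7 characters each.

Answer: .......
.......
...#...
##...#.
.#.##..
.#.####
.....#.
..##.##
####.##
#.#....

Derivation:
Fill (4+0,3+0) = (4,3)
Fill (4+0,3+1) = (4,4)
Fill (4+1,3+0) = (5,3)
Fill (4+1,3+1) = (5,4)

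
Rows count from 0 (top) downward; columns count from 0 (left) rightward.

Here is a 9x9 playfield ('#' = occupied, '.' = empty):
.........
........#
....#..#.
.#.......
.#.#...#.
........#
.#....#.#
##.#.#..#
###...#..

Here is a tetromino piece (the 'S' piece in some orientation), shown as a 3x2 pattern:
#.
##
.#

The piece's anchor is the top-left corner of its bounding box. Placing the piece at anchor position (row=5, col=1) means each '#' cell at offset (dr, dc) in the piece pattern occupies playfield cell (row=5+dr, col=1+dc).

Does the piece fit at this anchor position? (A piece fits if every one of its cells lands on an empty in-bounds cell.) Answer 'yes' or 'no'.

Answer: no

Derivation:
Check each piece cell at anchor (5, 1):
  offset (0,0) -> (5,1): empty -> OK
  offset (1,0) -> (6,1): occupied ('#') -> FAIL
  offset (1,1) -> (6,2): empty -> OK
  offset (2,1) -> (7,2): empty -> OK
All cells valid: no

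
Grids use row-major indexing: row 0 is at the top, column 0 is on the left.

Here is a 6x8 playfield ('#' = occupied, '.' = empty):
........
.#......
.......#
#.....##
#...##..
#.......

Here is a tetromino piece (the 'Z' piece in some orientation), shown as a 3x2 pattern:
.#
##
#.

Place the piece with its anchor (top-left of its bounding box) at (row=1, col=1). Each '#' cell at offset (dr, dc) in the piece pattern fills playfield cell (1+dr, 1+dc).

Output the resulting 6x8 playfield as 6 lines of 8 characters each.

Fill (1+0,1+1) = (1,2)
Fill (1+1,1+0) = (2,1)
Fill (1+1,1+1) = (2,2)
Fill (1+2,1+0) = (3,1)

Answer: ........
.##.....
.##....#
##....##
#...##..
#.......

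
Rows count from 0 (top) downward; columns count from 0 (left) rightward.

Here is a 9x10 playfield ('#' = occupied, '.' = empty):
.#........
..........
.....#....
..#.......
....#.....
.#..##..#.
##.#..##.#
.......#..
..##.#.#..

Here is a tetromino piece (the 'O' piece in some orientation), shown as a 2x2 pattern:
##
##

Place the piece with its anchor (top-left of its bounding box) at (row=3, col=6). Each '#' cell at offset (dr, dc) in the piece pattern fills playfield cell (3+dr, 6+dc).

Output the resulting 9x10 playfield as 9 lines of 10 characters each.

Fill (3+0,6+0) = (3,6)
Fill (3+0,6+1) = (3,7)
Fill (3+1,6+0) = (4,6)
Fill (3+1,6+1) = (4,7)

Answer: .#........
..........
.....#....
..#...##..
....#.##..
.#..##..#.
##.#..##.#
.......#..
..##.#.#..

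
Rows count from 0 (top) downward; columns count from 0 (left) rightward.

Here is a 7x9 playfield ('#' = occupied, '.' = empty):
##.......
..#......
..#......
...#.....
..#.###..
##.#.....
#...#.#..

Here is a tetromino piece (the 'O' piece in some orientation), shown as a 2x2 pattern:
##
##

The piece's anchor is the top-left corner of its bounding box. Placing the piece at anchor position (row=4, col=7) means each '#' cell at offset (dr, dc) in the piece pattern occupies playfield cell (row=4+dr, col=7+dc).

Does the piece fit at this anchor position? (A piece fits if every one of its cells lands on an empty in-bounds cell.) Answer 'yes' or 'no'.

Check each piece cell at anchor (4, 7):
  offset (0,0) -> (4,7): empty -> OK
  offset (0,1) -> (4,8): empty -> OK
  offset (1,0) -> (5,7): empty -> OK
  offset (1,1) -> (5,8): empty -> OK
All cells valid: yes

Answer: yes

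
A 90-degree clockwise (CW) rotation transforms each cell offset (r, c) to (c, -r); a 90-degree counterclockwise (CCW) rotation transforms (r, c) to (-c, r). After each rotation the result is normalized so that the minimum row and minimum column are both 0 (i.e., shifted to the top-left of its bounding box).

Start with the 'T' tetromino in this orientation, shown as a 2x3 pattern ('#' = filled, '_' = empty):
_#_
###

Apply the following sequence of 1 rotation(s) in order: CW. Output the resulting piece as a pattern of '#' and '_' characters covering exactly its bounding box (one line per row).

Start:
_#_
###
After rotation 1 (CW):
#_
##
#_

Answer: #_
##
#_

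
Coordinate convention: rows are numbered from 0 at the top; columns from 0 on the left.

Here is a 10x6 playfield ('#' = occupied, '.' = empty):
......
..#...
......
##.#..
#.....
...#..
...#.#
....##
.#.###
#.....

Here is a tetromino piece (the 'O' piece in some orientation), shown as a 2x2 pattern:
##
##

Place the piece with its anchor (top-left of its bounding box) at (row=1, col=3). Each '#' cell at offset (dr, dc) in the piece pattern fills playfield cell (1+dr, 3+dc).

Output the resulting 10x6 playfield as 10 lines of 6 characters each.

Answer: ......
..###.
...##.
##.#..
#.....
...#..
...#.#
....##
.#.###
#.....

Derivation:
Fill (1+0,3+0) = (1,3)
Fill (1+0,3+1) = (1,4)
Fill (1+1,3+0) = (2,3)
Fill (1+1,3+1) = (2,4)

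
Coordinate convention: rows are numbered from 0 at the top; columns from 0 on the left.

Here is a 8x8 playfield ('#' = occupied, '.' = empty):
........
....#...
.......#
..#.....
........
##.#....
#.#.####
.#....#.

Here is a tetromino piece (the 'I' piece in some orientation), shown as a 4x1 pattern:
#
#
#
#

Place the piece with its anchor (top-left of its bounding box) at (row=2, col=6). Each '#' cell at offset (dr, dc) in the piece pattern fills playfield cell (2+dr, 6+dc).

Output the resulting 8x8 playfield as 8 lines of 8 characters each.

Answer: ........
....#...
......##
..#...#.
......#.
##.#..#.
#.#.####
.#....#.

Derivation:
Fill (2+0,6+0) = (2,6)
Fill (2+1,6+0) = (3,6)
Fill (2+2,6+0) = (4,6)
Fill (2+3,6+0) = (5,6)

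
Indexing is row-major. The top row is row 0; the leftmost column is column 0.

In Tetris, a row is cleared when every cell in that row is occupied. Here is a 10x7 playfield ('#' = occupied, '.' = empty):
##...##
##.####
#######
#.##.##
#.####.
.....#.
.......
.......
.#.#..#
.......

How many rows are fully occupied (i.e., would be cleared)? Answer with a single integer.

Check each row:
  row 0: 3 empty cells -> not full
  row 1: 1 empty cell -> not full
  row 2: 0 empty cells -> FULL (clear)
  row 3: 2 empty cells -> not full
  row 4: 2 empty cells -> not full
  row 5: 6 empty cells -> not full
  row 6: 7 empty cells -> not full
  row 7: 7 empty cells -> not full
  row 8: 4 empty cells -> not full
  row 9: 7 empty cells -> not full
Total rows cleared: 1

Answer: 1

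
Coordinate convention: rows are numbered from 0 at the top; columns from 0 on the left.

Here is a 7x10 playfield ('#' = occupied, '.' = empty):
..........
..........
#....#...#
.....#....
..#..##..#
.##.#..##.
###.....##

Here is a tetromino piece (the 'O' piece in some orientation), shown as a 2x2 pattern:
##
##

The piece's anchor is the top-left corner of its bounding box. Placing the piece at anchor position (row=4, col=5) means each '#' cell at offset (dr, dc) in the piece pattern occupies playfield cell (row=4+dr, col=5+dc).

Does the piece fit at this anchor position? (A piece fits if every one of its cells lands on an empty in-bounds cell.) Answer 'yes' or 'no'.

Answer: no

Derivation:
Check each piece cell at anchor (4, 5):
  offset (0,0) -> (4,5): occupied ('#') -> FAIL
  offset (0,1) -> (4,6): occupied ('#') -> FAIL
  offset (1,0) -> (5,5): empty -> OK
  offset (1,1) -> (5,6): empty -> OK
All cells valid: no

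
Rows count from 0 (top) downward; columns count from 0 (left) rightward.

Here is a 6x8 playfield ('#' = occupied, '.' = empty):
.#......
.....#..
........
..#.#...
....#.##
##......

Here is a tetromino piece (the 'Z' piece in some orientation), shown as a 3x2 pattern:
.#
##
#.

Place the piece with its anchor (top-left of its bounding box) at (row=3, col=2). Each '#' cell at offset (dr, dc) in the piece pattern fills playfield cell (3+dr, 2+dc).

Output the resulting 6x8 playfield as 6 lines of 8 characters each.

Fill (3+0,2+1) = (3,3)
Fill (3+1,2+0) = (4,2)
Fill (3+1,2+1) = (4,3)
Fill (3+2,2+0) = (5,2)

Answer: .#......
.....#..
........
..###...
..###.##
###.....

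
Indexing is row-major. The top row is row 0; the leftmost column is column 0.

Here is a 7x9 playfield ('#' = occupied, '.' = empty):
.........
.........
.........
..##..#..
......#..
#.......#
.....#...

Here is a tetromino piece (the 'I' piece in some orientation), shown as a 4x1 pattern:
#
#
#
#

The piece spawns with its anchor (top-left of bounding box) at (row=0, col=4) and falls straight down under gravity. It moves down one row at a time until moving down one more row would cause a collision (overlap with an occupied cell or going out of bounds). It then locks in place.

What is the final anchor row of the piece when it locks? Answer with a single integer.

Answer: 3

Derivation:
Spawn at (row=0, col=4). Try each row:
  row 0: fits
  row 1: fits
  row 2: fits
  row 3: fits
  row 4: blocked -> lock at row 3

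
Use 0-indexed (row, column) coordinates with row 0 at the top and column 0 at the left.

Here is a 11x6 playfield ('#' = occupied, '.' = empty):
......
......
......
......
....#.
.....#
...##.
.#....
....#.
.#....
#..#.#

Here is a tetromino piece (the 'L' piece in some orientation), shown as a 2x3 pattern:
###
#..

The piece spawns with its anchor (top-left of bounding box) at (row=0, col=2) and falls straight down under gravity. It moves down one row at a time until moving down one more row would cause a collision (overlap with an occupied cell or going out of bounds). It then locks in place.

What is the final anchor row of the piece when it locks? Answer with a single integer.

Answer: 3

Derivation:
Spawn at (row=0, col=2). Try each row:
  row 0: fits
  row 1: fits
  row 2: fits
  row 3: fits
  row 4: blocked -> lock at row 3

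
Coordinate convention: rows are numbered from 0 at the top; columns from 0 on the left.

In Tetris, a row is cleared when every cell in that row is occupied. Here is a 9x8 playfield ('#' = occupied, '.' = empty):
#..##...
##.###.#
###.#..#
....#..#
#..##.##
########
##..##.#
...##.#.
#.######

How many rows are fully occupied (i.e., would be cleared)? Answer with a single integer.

Check each row:
  row 0: 5 empty cells -> not full
  row 1: 2 empty cells -> not full
  row 2: 3 empty cells -> not full
  row 3: 6 empty cells -> not full
  row 4: 3 empty cells -> not full
  row 5: 0 empty cells -> FULL (clear)
  row 6: 3 empty cells -> not full
  row 7: 5 empty cells -> not full
  row 8: 1 empty cell -> not full
Total rows cleared: 1

Answer: 1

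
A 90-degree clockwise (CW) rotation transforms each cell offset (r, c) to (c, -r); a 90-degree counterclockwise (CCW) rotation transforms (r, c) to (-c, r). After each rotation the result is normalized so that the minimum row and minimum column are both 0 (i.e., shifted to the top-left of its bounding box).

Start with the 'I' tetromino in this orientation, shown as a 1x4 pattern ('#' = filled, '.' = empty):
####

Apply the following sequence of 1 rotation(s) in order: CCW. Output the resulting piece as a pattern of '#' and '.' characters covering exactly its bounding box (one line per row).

Answer: #
#
#
#

Derivation:
Start:
####
After rotation 1 (CCW):
#
#
#
#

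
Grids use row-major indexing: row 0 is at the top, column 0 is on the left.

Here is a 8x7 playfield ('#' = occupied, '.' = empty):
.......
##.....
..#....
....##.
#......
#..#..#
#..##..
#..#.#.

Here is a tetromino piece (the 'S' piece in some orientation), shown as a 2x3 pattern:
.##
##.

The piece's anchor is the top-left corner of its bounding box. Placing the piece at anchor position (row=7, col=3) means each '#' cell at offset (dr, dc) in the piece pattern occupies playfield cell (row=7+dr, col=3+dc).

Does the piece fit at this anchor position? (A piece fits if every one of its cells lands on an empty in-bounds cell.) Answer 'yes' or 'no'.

Check each piece cell at anchor (7, 3):
  offset (0,1) -> (7,4): empty -> OK
  offset (0,2) -> (7,5): occupied ('#') -> FAIL
  offset (1,0) -> (8,3): out of bounds -> FAIL
  offset (1,1) -> (8,4): out of bounds -> FAIL
All cells valid: no

Answer: no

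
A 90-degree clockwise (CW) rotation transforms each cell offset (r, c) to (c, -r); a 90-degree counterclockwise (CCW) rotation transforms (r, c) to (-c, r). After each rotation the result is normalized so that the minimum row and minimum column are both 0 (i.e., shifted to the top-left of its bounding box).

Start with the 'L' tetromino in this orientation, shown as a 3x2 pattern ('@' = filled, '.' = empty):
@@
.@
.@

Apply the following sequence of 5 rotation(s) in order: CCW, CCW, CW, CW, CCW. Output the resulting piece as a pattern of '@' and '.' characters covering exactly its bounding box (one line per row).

Answer: @@@
@..

Derivation:
Start:
@@
.@
.@
After rotation 1 (CCW):
@@@
@..
After rotation 2 (CCW):
@.
@.
@@
After rotation 3 (CW):
@@@
@..
After rotation 4 (CW):
@@
.@
.@
After rotation 5 (CCW):
@@@
@..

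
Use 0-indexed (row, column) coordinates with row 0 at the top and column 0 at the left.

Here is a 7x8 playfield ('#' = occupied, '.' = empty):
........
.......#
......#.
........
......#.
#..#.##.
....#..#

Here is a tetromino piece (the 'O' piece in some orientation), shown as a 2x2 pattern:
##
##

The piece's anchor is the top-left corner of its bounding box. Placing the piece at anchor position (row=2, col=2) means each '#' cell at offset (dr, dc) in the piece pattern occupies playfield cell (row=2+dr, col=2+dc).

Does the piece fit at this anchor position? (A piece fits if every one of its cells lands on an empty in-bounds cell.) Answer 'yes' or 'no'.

Check each piece cell at anchor (2, 2):
  offset (0,0) -> (2,2): empty -> OK
  offset (0,1) -> (2,3): empty -> OK
  offset (1,0) -> (3,2): empty -> OK
  offset (1,1) -> (3,3): empty -> OK
All cells valid: yes

Answer: yes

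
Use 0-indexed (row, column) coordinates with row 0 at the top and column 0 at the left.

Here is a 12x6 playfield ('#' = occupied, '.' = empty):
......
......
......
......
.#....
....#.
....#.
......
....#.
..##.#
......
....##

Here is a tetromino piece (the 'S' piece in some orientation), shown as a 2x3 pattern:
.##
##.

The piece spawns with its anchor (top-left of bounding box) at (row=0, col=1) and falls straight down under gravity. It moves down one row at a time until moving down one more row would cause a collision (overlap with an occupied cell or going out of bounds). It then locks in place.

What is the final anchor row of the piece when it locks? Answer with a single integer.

Answer: 2

Derivation:
Spawn at (row=0, col=1). Try each row:
  row 0: fits
  row 1: fits
  row 2: fits
  row 3: blocked -> lock at row 2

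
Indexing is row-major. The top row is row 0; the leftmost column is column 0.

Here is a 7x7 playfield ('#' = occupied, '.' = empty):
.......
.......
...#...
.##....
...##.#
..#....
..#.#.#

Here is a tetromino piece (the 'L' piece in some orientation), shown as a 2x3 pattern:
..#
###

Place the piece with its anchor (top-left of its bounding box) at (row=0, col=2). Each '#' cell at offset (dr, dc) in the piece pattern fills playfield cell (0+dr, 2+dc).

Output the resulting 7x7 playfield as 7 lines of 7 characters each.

Answer: ....#..
..###..
...#...
.##....
...##.#
..#....
..#.#.#

Derivation:
Fill (0+0,2+2) = (0,4)
Fill (0+1,2+0) = (1,2)
Fill (0+1,2+1) = (1,3)
Fill (0+1,2+2) = (1,4)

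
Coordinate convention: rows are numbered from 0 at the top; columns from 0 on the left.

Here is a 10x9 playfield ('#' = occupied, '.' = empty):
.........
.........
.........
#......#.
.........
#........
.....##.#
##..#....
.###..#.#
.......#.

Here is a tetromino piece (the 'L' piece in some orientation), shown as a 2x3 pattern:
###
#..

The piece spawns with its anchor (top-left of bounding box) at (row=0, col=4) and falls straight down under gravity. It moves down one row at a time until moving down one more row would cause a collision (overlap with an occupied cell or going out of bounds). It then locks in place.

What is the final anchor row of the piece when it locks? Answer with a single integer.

Spawn at (row=0, col=4). Try each row:
  row 0: fits
  row 1: fits
  row 2: fits
  row 3: fits
  row 4: fits
  row 5: fits
  row 6: blocked -> lock at row 5

Answer: 5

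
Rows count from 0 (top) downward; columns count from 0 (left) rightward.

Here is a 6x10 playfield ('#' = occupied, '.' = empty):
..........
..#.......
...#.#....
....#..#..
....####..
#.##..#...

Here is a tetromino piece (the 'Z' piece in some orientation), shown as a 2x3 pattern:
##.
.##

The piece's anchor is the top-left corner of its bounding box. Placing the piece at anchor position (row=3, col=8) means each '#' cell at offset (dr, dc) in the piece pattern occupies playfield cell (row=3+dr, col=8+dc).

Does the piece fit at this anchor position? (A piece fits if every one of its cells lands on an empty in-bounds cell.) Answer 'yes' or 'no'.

Check each piece cell at anchor (3, 8):
  offset (0,0) -> (3,8): empty -> OK
  offset (0,1) -> (3,9): empty -> OK
  offset (1,1) -> (4,9): empty -> OK
  offset (1,2) -> (4,10): out of bounds -> FAIL
All cells valid: no

Answer: no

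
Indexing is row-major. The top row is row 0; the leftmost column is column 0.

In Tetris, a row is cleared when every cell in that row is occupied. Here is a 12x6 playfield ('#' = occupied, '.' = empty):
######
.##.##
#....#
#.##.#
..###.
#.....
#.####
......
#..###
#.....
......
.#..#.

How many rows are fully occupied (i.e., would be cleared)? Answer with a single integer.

Answer: 1

Derivation:
Check each row:
  row 0: 0 empty cells -> FULL (clear)
  row 1: 2 empty cells -> not full
  row 2: 4 empty cells -> not full
  row 3: 2 empty cells -> not full
  row 4: 3 empty cells -> not full
  row 5: 5 empty cells -> not full
  row 6: 1 empty cell -> not full
  row 7: 6 empty cells -> not full
  row 8: 2 empty cells -> not full
  row 9: 5 empty cells -> not full
  row 10: 6 empty cells -> not full
  row 11: 4 empty cells -> not full
Total rows cleared: 1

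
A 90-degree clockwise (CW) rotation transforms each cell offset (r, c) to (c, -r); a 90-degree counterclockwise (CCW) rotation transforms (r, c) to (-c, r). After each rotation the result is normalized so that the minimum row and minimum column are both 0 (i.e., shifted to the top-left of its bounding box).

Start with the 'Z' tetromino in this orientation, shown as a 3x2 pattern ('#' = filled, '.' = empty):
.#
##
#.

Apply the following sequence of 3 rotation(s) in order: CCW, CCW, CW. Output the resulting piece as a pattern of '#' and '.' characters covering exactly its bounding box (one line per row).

Answer: ##.
.##

Derivation:
Start:
.#
##
#.
After rotation 1 (CCW):
##.
.##
After rotation 2 (CCW):
.#
##
#.
After rotation 3 (CW):
##.
.##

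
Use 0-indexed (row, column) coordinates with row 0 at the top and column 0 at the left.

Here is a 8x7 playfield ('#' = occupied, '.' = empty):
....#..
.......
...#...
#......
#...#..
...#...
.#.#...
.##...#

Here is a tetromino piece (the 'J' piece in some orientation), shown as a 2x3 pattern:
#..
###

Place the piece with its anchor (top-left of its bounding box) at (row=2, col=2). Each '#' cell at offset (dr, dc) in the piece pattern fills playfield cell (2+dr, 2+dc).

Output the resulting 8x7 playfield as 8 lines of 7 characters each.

Answer: ....#..
.......
..##...
#.###..
#...#..
...#...
.#.#...
.##...#

Derivation:
Fill (2+0,2+0) = (2,2)
Fill (2+1,2+0) = (3,2)
Fill (2+1,2+1) = (3,3)
Fill (2+1,2+2) = (3,4)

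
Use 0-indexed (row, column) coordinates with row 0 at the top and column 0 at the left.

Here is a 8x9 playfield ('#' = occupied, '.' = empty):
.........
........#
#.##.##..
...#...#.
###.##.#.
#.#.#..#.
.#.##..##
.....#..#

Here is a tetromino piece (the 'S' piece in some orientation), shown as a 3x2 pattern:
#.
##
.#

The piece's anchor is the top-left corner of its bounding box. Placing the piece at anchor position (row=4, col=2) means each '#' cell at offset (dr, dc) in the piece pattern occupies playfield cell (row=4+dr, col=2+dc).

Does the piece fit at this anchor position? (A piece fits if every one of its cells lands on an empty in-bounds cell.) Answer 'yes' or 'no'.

Check each piece cell at anchor (4, 2):
  offset (0,0) -> (4,2): occupied ('#') -> FAIL
  offset (1,0) -> (5,2): occupied ('#') -> FAIL
  offset (1,1) -> (5,3): empty -> OK
  offset (2,1) -> (6,3): occupied ('#') -> FAIL
All cells valid: no

Answer: no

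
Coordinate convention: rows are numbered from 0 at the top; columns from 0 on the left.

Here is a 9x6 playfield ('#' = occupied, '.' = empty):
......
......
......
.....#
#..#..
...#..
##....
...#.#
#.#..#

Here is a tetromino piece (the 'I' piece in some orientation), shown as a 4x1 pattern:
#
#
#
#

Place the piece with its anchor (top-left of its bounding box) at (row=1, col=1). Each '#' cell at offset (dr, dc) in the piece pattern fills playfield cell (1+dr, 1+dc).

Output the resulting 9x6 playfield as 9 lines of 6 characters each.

Fill (1+0,1+0) = (1,1)
Fill (1+1,1+0) = (2,1)
Fill (1+2,1+0) = (3,1)
Fill (1+3,1+0) = (4,1)

Answer: ......
.#....
.#....
.#...#
##.#..
...#..
##....
...#.#
#.#..#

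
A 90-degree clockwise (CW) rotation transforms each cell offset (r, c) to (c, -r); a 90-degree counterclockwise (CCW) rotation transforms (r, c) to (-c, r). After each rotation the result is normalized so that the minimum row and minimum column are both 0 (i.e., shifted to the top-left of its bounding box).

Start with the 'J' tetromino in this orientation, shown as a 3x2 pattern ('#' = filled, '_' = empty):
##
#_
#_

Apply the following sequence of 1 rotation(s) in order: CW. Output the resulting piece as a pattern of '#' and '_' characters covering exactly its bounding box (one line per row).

Start:
##
#_
#_
After rotation 1 (CW):
###
__#

Answer: ###
__#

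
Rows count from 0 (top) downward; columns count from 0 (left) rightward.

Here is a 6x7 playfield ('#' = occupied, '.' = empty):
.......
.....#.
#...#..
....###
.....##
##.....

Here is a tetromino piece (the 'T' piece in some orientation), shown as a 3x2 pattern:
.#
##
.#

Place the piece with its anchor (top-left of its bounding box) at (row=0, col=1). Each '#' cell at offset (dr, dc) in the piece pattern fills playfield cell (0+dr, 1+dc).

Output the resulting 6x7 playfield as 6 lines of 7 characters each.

Fill (0+0,1+1) = (0,2)
Fill (0+1,1+0) = (1,1)
Fill (0+1,1+1) = (1,2)
Fill (0+2,1+1) = (2,2)

Answer: ..#....
.##..#.
#.#.#..
....###
.....##
##.....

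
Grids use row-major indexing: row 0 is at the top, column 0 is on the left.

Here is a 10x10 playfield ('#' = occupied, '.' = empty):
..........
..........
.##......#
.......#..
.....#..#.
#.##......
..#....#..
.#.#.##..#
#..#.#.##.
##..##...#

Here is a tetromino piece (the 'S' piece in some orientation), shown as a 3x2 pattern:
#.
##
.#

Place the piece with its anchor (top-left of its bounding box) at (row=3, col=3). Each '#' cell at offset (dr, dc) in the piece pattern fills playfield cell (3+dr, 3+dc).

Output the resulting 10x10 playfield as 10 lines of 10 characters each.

Answer: ..........
..........
.##......#
...#...#..
...###..#.
#.###.....
..#....#..
.#.#.##..#
#..#.#.##.
##..##...#

Derivation:
Fill (3+0,3+0) = (3,3)
Fill (3+1,3+0) = (4,3)
Fill (3+1,3+1) = (4,4)
Fill (3+2,3+1) = (5,4)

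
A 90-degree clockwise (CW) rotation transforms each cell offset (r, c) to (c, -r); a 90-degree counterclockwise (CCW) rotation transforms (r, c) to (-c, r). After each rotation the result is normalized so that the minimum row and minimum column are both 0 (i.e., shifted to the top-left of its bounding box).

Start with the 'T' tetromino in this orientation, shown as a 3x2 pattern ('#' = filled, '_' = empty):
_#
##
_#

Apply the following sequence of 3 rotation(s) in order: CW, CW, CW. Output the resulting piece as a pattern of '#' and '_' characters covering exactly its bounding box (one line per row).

Answer: ###
_#_

Derivation:
Start:
_#
##
_#
After rotation 1 (CW):
_#_
###
After rotation 2 (CW):
#_
##
#_
After rotation 3 (CW):
###
_#_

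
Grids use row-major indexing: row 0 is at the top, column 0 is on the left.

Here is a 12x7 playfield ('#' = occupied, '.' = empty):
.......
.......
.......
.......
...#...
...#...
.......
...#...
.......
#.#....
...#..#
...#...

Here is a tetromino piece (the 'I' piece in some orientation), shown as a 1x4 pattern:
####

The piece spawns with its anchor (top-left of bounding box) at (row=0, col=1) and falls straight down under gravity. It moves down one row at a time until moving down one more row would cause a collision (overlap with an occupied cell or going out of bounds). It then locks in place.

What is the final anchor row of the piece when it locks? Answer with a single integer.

Spawn at (row=0, col=1). Try each row:
  row 0: fits
  row 1: fits
  row 2: fits
  row 3: fits
  row 4: blocked -> lock at row 3

Answer: 3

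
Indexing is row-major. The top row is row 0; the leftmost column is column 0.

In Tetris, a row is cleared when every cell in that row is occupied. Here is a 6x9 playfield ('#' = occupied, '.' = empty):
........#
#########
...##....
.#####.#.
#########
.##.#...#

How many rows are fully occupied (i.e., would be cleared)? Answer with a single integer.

Answer: 2

Derivation:
Check each row:
  row 0: 8 empty cells -> not full
  row 1: 0 empty cells -> FULL (clear)
  row 2: 7 empty cells -> not full
  row 3: 3 empty cells -> not full
  row 4: 0 empty cells -> FULL (clear)
  row 5: 5 empty cells -> not full
Total rows cleared: 2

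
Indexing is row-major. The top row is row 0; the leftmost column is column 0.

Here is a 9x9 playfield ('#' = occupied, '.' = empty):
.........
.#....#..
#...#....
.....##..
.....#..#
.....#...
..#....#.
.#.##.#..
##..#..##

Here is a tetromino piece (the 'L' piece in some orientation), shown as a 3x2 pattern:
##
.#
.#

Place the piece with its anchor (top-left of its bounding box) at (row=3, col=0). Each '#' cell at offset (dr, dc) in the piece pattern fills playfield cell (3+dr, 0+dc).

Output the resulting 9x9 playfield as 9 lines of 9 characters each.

Answer: .........
.#....#..
#...#....
##...##..
.#...#..#
.#...#...
..#....#.
.#.##.#..
##..#..##

Derivation:
Fill (3+0,0+0) = (3,0)
Fill (3+0,0+1) = (3,1)
Fill (3+1,0+1) = (4,1)
Fill (3+2,0+1) = (5,1)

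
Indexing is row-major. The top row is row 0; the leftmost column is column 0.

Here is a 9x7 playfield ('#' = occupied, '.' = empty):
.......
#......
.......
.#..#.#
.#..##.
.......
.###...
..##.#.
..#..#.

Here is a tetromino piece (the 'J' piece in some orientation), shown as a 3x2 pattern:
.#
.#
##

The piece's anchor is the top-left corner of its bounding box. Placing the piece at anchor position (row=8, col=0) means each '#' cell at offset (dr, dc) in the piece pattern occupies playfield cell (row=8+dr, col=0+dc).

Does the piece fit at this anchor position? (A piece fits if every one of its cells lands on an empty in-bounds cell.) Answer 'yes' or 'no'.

Check each piece cell at anchor (8, 0):
  offset (0,1) -> (8,1): empty -> OK
  offset (1,1) -> (9,1): out of bounds -> FAIL
  offset (2,0) -> (10,0): out of bounds -> FAIL
  offset (2,1) -> (10,1): out of bounds -> FAIL
All cells valid: no

Answer: no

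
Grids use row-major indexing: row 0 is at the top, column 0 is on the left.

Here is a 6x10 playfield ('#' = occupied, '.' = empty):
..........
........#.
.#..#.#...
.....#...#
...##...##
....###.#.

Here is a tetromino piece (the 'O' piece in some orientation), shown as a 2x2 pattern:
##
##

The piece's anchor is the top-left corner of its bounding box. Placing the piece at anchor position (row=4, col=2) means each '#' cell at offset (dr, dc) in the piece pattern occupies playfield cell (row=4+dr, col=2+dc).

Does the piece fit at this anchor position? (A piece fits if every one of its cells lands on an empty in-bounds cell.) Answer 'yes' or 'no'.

Check each piece cell at anchor (4, 2):
  offset (0,0) -> (4,2): empty -> OK
  offset (0,1) -> (4,3): occupied ('#') -> FAIL
  offset (1,0) -> (5,2): empty -> OK
  offset (1,1) -> (5,3): empty -> OK
All cells valid: no

Answer: no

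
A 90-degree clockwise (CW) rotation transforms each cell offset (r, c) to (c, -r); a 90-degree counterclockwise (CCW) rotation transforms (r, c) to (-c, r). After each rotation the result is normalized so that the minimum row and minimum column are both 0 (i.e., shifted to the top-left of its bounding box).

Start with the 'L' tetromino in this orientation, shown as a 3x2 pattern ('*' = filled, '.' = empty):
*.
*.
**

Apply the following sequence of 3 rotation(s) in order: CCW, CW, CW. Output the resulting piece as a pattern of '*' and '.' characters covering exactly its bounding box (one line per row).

Answer: ***
*..

Derivation:
Start:
*.
*.
**
After rotation 1 (CCW):
..*
***
After rotation 2 (CW):
*.
*.
**
After rotation 3 (CW):
***
*..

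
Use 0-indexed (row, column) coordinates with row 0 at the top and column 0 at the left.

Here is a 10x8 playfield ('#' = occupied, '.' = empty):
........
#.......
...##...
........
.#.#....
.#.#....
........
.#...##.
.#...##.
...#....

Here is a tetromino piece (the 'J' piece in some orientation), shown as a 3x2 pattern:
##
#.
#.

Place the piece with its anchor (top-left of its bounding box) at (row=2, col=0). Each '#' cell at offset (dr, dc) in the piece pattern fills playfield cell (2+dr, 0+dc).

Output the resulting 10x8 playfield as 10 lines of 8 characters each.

Fill (2+0,0+0) = (2,0)
Fill (2+0,0+1) = (2,1)
Fill (2+1,0+0) = (3,0)
Fill (2+2,0+0) = (4,0)

Answer: ........
#.......
##.##...
#.......
##.#....
.#.#....
........
.#...##.
.#...##.
...#....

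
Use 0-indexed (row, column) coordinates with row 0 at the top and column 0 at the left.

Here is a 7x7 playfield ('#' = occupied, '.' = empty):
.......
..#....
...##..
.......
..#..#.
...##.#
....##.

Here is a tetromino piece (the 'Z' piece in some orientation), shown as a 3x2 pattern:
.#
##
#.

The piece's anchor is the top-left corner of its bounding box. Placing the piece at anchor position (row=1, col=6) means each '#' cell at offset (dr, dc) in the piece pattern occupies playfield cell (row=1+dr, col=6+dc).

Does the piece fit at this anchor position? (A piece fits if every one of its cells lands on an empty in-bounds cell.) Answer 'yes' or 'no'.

Check each piece cell at anchor (1, 6):
  offset (0,1) -> (1,7): out of bounds -> FAIL
  offset (1,0) -> (2,6): empty -> OK
  offset (1,1) -> (2,7): out of bounds -> FAIL
  offset (2,0) -> (3,6): empty -> OK
All cells valid: no

Answer: no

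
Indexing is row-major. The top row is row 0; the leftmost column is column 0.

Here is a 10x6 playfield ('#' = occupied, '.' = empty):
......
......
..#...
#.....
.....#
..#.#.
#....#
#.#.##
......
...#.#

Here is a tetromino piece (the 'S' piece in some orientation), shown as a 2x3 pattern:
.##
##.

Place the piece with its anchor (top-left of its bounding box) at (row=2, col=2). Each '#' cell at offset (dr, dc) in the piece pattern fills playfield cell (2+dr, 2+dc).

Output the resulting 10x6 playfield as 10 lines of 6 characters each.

Fill (2+0,2+1) = (2,3)
Fill (2+0,2+2) = (2,4)
Fill (2+1,2+0) = (3,2)
Fill (2+1,2+1) = (3,3)

Answer: ......
......
..###.
#.##..
.....#
..#.#.
#....#
#.#.##
......
...#.#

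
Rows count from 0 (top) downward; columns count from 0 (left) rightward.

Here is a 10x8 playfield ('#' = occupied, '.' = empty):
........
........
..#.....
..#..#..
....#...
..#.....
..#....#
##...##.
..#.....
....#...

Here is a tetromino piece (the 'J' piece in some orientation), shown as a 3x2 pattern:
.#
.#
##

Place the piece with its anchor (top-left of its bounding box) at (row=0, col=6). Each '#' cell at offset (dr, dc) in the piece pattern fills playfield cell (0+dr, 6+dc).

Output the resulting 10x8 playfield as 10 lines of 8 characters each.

Answer: .......#
.......#
..#...##
..#..#..
....#...
..#.....
..#....#
##...##.
..#.....
....#...

Derivation:
Fill (0+0,6+1) = (0,7)
Fill (0+1,6+1) = (1,7)
Fill (0+2,6+0) = (2,6)
Fill (0+2,6+1) = (2,7)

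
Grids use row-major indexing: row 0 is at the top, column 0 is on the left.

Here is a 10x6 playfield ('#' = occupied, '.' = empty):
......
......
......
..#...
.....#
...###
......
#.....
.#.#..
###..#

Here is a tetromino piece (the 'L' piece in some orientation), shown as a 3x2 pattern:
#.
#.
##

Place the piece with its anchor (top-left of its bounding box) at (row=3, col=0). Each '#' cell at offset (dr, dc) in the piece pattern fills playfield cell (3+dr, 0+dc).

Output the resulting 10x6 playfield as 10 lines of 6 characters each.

Answer: ......
......
......
#.#...
#....#
##.###
......
#.....
.#.#..
###..#

Derivation:
Fill (3+0,0+0) = (3,0)
Fill (3+1,0+0) = (4,0)
Fill (3+2,0+0) = (5,0)
Fill (3+2,0+1) = (5,1)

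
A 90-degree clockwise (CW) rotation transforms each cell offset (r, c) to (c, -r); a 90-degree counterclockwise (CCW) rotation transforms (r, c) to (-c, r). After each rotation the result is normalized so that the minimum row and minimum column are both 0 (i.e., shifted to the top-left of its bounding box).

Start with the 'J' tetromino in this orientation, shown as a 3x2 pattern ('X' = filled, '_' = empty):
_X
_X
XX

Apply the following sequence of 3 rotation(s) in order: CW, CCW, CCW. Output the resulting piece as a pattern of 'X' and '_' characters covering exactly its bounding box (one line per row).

Start:
_X
_X
XX
After rotation 1 (CW):
X__
XXX
After rotation 2 (CCW):
_X
_X
XX
After rotation 3 (CCW):
XXX
__X

Answer: XXX
__X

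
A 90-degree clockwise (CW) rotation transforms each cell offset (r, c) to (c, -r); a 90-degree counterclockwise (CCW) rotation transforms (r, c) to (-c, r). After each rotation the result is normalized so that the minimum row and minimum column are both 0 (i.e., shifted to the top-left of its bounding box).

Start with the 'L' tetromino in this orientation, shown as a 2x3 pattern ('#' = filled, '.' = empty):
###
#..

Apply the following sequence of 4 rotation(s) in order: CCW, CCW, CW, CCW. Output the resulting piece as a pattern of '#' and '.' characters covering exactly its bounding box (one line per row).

Start:
###
#..
After rotation 1 (CCW):
#.
#.
##
After rotation 2 (CCW):
..#
###
After rotation 3 (CW):
#.
#.
##
After rotation 4 (CCW):
..#
###

Answer: ..#
###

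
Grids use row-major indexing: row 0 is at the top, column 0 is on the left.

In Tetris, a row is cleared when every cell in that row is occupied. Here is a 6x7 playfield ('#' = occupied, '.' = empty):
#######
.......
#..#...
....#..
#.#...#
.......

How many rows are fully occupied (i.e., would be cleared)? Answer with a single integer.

Answer: 1

Derivation:
Check each row:
  row 0: 0 empty cells -> FULL (clear)
  row 1: 7 empty cells -> not full
  row 2: 5 empty cells -> not full
  row 3: 6 empty cells -> not full
  row 4: 4 empty cells -> not full
  row 5: 7 empty cells -> not full
Total rows cleared: 1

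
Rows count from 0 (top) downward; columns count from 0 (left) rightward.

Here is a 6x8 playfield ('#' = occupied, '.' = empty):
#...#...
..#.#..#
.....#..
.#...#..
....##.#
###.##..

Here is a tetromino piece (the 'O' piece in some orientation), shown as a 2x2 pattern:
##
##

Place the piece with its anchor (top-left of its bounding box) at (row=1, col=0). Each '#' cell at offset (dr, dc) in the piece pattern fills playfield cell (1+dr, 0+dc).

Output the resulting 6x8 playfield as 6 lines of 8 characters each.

Answer: #...#...
###.#..#
##...#..
.#...#..
....##.#
###.##..

Derivation:
Fill (1+0,0+0) = (1,0)
Fill (1+0,0+1) = (1,1)
Fill (1+1,0+0) = (2,0)
Fill (1+1,0+1) = (2,1)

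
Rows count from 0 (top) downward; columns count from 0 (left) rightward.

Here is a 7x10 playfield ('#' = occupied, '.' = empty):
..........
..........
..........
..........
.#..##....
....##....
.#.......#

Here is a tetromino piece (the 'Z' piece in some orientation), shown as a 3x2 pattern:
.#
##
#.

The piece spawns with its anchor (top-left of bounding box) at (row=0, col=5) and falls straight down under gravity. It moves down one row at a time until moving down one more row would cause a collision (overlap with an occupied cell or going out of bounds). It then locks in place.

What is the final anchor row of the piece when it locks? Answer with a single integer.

Spawn at (row=0, col=5). Try each row:
  row 0: fits
  row 1: fits
  row 2: blocked -> lock at row 1

Answer: 1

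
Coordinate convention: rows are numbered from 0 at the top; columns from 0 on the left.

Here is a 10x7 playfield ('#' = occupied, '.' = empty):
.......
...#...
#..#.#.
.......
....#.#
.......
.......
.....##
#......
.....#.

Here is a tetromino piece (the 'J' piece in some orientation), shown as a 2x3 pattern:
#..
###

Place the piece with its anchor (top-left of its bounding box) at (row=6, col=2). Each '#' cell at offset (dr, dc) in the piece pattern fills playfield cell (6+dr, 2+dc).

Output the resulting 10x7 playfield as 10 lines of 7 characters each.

Answer: .......
...#...
#..#.#.
.......
....#.#
.......
..#....
..#####
#......
.....#.

Derivation:
Fill (6+0,2+0) = (6,2)
Fill (6+1,2+0) = (7,2)
Fill (6+1,2+1) = (7,3)
Fill (6+1,2+2) = (7,4)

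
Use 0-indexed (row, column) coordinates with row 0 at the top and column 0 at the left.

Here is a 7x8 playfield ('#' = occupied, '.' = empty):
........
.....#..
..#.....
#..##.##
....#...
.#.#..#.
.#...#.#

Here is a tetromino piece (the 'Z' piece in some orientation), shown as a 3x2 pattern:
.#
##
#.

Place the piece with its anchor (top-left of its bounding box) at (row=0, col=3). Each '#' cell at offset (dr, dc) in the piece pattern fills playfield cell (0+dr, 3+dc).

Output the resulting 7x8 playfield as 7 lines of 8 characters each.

Fill (0+0,3+1) = (0,4)
Fill (0+1,3+0) = (1,3)
Fill (0+1,3+1) = (1,4)
Fill (0+2,3+0) = (2,3)

Answer: ....#...
...###..
..##....
#..##.##
....#...
.#.#..#.
.#...#.#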